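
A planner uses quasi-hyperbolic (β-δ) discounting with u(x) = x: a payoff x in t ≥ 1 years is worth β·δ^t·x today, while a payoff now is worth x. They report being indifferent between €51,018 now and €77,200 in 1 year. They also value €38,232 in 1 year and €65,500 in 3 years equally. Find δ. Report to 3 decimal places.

From the later pair, β·δ^1·38232 = β·δ^3·65500; dividing through, δ^2 = 38232/65500 = 0.58369, so δ = 0.76400.

δ ≈ 0.764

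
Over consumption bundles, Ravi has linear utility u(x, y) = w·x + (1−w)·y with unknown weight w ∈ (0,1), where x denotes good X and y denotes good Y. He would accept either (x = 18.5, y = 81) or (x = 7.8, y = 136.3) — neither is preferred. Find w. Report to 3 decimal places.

w = 0.838

Equating utilities: w·18.5 + (1−w)·81 = w·7.8 + (1−w)·136.3.
Rearranging, 10.7·w − 55.3·(1−w) = 0.
The marginal rate of substitution is 55.3/10.7, so w = 55.3/(10.7+55.3) = 0.838.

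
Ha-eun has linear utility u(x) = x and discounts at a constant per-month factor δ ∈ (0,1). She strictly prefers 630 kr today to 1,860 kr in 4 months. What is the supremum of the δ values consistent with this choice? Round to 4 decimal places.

The preference means 630 > δ^4·1860.
So δ^4 < 630/1860 = 0.33871; taking the 4th root of both positive sides preserves the inequality.
δ < 0.33871^(1/4) = 0.7629.

δ < 0.7629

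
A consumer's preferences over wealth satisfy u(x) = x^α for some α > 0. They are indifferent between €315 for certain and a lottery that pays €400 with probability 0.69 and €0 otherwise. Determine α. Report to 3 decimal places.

α ≈ 1.553

Since u(0) = 0, the lottery's EU is 0.69·400^α.
Equating: 315^α = 0.69·400^α, i.e. 0.7875^α = 0.69.
Taking logs: α·ln(315/400) = ln(0.69), so α = -0.371064 / -0.238892 ≈ 1.553.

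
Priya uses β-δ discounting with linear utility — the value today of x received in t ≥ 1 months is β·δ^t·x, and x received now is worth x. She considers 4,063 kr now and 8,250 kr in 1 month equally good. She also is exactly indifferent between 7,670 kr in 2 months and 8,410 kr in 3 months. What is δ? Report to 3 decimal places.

δ ≈ 0.912

From the later pair, β·δ^2·7670 = β·δ^3·8410; dividing through, δ = 7670/8410 = 0.91201.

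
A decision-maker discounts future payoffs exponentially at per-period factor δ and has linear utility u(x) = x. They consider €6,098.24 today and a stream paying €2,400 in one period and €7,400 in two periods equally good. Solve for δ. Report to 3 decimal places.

The stream is worth 2400δ + 7400δ² today, so 2400δ + 7400δ² = 6098.24.
That is, 7400δ² + 2400δ − 6098.24 = 0, a quadratic in δ.
By the quadratic formula (taking the positive root), δ = (−2400 + √186267904.00) / 14800 ≈ 0.760.

δ ≈ 0.760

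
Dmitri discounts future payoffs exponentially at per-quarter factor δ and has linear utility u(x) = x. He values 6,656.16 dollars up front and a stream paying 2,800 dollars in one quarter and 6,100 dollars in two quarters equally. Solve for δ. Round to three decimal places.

δ ≈ 0.840

Equating present values: 6656.16 = 2800δ + 6100δ².
So 6100δ² + 2800δ − 6656.16 = 0.
δ = (−2800 + √(2800² + 4·6100·6656.16)) / (2·6100) = (−2800 + √170250304.00) / 12200 ≈ 0.840.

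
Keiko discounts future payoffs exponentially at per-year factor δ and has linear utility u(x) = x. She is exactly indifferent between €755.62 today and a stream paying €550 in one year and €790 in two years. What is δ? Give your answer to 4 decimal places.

Present value of the stream is 550·δ + 790·δ². Indifference gives 550δ + 790δ² = 755.62.
That is, 790δ² + 550δ − 755.62 = 0, a quadratic in δ.
By the quadratic formula (taking the positive root), δ = (−550 + √2690259.20) / 1580 ≈ 0.6900.

δ ≈ 0.6900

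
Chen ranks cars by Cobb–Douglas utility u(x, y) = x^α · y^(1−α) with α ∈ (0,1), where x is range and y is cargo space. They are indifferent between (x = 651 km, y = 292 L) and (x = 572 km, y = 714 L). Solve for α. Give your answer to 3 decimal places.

α ≈ 0.874

Set the two utilities equal: 651^α·292^(1−α) = 572^α·714^(1−α).
Rearrange to (651/572)^α = (714/292)^(1−α) and take logs: α·0.129371 = (1−α)·0.894129.
Thus α·(1.023500) = 0.894129, so α = 0.894129/1.023500 ≈ 0.874.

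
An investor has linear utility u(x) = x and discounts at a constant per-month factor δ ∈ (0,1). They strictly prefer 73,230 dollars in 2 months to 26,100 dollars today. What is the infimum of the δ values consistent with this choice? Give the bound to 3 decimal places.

δ > 0.597

The preference means 26100 < δ^2·73230.
So δ^2 > 26100/73230 = 0.35641; taking the square root of both positive sides preserves the inequality.
δ > 0.35641^(1/2) = 0.597.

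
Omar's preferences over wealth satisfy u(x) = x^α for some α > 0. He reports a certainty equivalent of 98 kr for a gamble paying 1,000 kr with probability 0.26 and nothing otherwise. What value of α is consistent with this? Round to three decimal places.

The lottery's expected utility is 0.26·u(1000) + 0.74·u(0) = 0.26·1000^α (since u(0) = 0 for α > 0).
Setting u(98) equal to that: 98^α = 0.26·1000^α ⇒ (98/1000)^α = 0.26.
Taking logs: α·ln(98/1000) = ln(0.26), so α = -1.347074 / -2.322788 ≈ 0.580.

α ≈ 0.580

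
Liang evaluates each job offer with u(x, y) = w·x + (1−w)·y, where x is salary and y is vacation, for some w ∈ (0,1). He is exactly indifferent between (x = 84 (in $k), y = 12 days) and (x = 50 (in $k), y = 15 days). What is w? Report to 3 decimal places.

Equating utilities: w·84 + (1−w)·12 = w·50 + (1−w)·15.
w·(84−50) = (1−w)·(15−12), i.e. w·34 = (1−w)·3.
Hence w = 3/(34+3) = 3/37 = 0.081.

w = 0.081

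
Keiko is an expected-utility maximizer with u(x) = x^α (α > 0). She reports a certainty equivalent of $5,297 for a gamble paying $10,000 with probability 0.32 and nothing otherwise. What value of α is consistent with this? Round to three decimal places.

α ≈ 1.793

EU(lottery) = 0.32·10000^α + 0.68·0 = 0.32·10000^α.
Equating: 5297^α = 0.32·10000^α, i.e. 0.5297^α = 0.32.
Taking logs: α·ln(5297/10000) = ln(0.32), so α = -1.139434 / -0.635444 ≈ 1.793.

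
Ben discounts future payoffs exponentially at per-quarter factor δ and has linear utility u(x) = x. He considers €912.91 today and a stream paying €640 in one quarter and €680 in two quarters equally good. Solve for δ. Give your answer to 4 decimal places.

δ ≈ 0.7800

Equating present values: 912.91 = 640δ + 680δ².
Rearranged: 680δ² + 640δ − 912.91 = 0.
By the quadratic formula (taking the positive root), δ = (−640 + √2892715.20) / 1360 ≈ 0.7800.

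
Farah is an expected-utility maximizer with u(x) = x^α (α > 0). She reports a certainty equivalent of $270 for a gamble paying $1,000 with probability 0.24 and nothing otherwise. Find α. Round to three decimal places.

EU(lottery) = 0.24·1000^α + 0.76·0 = 0.24·1000^α.
Equating: 270^α = 0.24·1000^α, i.e. 0.2700^α = 0.24.
α = ln(0.24) / ln(270/1000) = -1.427116/-1.309333 ≈ 1.090.

α ≈ 1.090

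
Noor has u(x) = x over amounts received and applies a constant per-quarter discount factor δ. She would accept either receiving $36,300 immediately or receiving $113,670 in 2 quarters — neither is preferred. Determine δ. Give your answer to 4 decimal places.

δ ≈ 0.5651

Equating discounted utilities: u(36300) = δ^2·u(113670) ⇒ δ^2 = u(36300)/u(113670).
With u(x) = x: δ^2 = 36300/113670 = 0.31935.
So δ = 0.31935^(1/2) ≈ 0.5651.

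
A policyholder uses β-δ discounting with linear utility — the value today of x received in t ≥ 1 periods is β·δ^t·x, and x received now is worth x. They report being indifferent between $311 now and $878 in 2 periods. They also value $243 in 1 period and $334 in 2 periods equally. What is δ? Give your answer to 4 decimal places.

δ ≈ 0.7275

Both payoffs in the second observation are in the future, so β drops out: δ^1·243 = δ^2·334 ⇒ δ = 243/334 = 0.72754.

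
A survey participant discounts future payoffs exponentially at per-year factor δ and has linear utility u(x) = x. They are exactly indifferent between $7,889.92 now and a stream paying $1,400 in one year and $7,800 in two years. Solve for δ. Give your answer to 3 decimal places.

Equating present values: 7889.92 = 1400δ + 7800δ².
That is, 7800δ² + 1400δ − 7889.92 = 0, a quadratic in δ.
By the quadratic formula (taking the positive root), δ = (−1400 + √248125504.00) / 15600 ≈ 0.920.

δ ≈ 0.920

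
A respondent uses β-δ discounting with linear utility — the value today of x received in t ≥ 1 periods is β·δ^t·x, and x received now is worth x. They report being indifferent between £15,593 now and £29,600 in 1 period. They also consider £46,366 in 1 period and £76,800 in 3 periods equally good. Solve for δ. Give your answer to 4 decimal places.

From the later pair, β·δ^1·46366 = β·δ^3·76800; dividing through, δ^2 = 46366/76800 = 0.60372, so δ = 0.77700.

δ ≈ 0.7770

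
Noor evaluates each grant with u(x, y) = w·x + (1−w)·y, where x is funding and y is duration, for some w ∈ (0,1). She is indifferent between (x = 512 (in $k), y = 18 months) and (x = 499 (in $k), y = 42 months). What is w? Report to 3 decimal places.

Indifference: w·512 + (1−w)·18 = w·499 + (1−w)·42.
w·(512−499) = (1−w)·(42−18), i.e. w·13 = (1−w)·24.
The marginal rate of substitution is 24/13, so w = 24/(13+24) = 0.649.

w = 0.649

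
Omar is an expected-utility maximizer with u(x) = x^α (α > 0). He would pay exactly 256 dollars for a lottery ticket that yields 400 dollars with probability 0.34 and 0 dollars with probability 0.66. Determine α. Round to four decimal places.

The lottery's expected utility is 0.34·u(400) + 0.66·u(0) = 0.34·400^α (since u(0) = 0 for α > 0).
Setting u(256) equal to that: 256^α = 0.34·400^α ⇒ (256/400)^α = 0.34.
Taking logs: α·ln(256/400) = ln(0.34), so α = -1.0788097 / -0.4462871 ≈ 2.4173.

α ≈ 2.4173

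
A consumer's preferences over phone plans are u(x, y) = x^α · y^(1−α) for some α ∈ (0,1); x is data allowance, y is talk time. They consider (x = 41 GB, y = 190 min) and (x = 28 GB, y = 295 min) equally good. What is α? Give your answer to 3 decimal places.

α ≈ 0.536

The Cobb–Douglas utilities coincide, so 41^α·190^(1−α) = 28^α·295^(1−α).
Rearrange to (41/28)^α = (295/190)^(1−α) and take logs: α·0.381368 = (1−α)·0.439951.
So α/(1−α) = (0.439951)/(0.381368) = 1.153613, and α = 1.153613/2.153613 ≈ 0.536.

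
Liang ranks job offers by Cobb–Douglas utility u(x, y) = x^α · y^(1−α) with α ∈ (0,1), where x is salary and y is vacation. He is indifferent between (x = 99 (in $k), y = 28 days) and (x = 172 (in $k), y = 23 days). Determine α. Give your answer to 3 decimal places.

The Cobb–Douglas utilities coincide, so 99^α·28^(1−α) = 172^α·23^(1−α).
Rearrange to (99/172)^α = (23/28)^(1−α) and take logs: α·-0.552375 = (1−α)·-0.196710.
With A = -0.552375 and B = -0.196710: α·A = (1−α)·B, so α = B/(A+B) = -0.196710/-0.749085 ≈ 0.263.

α ≈ 0.263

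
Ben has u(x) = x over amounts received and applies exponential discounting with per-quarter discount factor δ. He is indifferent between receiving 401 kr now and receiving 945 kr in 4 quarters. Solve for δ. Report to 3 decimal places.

δ ≈ 0.807

Indifference means u(401) = δ^4 · u(945), so δ^4 = u(401)/u(945).
With u(x) = x: δ^4 = 401/945 = 0.42434.
Hence δ = (0.42434)^(1/4) = 0.80710.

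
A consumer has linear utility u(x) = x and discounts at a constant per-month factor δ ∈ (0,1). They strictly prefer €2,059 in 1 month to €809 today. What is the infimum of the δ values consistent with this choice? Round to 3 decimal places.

δ > 0.393

Comparing present values: 809 < δ·2059.
So δ > 809/2059 = 0.39291.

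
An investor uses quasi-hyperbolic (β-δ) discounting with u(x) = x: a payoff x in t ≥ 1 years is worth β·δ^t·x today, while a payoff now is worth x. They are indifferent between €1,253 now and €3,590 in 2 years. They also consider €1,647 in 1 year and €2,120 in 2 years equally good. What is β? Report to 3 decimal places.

Both payoffs in the second observation are in the future, so β drops out: δ^1·1647 = δ^2·2120 ⇒ δ = 1647/2120 = 0.77689.
Now use the now-vs-future pair: 1253 = β·δ^2·3590 gives β = 1253/(0.60355·3590) ≈ 0.578.

β ≈ 0.578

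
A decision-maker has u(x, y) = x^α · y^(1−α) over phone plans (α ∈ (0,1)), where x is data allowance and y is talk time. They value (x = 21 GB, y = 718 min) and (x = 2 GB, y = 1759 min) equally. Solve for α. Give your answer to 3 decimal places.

The Cobb–Douglas utilities coincide, so 21^α·718^(1−α) = 2^α·1759^(1−α).
(21/2)^α = (1759/718)^(1−α); take logs: α·ln(21/2) = (1−α)·ln(1759/718), i.e. α·2.351375 = (1−α)·0.896031.
So α/(1−α) = (0.896031)/(2.351375) = 0.381067, and α = 0.381067/1.381067 ≈ 0.276.

α ≈ 0.276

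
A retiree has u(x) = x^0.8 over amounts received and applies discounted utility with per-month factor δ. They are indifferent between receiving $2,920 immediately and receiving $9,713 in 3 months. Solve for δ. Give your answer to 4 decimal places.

δ ≈ 0.7258

Indifference means u(2920) = δ^3 · u(9713), so δ^3 = u(2920)/u(9713).
With u(x) = x^0.8: δ^3 = 2920^0.8/9713^0.8 = (2920/9713)^0.8 = 0.38232.
Taking the cube root: δ = 0.38232^(1/3) ≈ 0.7258.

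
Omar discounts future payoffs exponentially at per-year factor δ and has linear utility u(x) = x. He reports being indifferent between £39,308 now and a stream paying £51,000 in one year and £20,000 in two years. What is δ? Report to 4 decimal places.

δ ≈ 0.6200

Present value of the stream is 51000·δ + 20000·δ². Indifference gives 51000δ + 20000δ² = 39308.
Rearranged: 20000δ² + 51000δ − 39308 = 0.
δ = (−51000 + √(51000² + 4·20000·39308)) / (2·20000) = (−51000 + √5745640000.00) / 40000 ≈ 0.6200.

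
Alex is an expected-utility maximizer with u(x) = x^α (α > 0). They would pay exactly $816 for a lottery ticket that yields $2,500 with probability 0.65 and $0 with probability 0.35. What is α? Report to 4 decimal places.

The lottery's expected utility is 0.65·u(2500) + 0.35·u(0) = 0.65·2500^α (since u(0) = 0 for α > 0).
Indifference: 816^α = 0.65·2500^α, so (816/2500)^α = 0.65.
Taking logs: α·ln(816/2500) = ln(0.65), so α = -0.4307829 / -1.1196317 ≈ 0.3848.

α ≈ 0.3848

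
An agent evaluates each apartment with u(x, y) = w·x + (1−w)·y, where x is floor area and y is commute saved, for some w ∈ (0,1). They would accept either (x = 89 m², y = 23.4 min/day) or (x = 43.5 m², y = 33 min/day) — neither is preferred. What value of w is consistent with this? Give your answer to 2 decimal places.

w = 0.17

Indifference: w·89 + (1−w)·23.4 = w·43.5 + (1−w)·33.
Collecting terms: w·45.5 = (1−w)·9.6.
So w/(1−w) = 9.6/45.5 = 0.2110, giving w = 9.6/(45.5+9.6) = 0.17.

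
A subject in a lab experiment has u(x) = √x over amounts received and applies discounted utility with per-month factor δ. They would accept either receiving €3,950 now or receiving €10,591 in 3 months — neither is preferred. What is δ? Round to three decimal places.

Equating discounted utilities: u(3950) = δ^3·u(10591) ⇒ δ^3 = u(3950)/u(10591).
Since u(x) = √x, δ^3 = √(3950/10591) = 0.61070.
So δ = 0.61070^(1/3) ≈ 0.848.

δ ≈ 0.848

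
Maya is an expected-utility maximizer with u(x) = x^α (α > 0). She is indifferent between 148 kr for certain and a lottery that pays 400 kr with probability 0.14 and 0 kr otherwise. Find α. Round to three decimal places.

Since u(0) = 0, the lottery's EU is 0.14·400^α.
Equating: 148^α = 0.14·400^α, i.e. 0.3700^α = 0.14.
Take logs: α = ln 0.14 / ln(148/400) ≈ 1.97748.

α ≈ 1.977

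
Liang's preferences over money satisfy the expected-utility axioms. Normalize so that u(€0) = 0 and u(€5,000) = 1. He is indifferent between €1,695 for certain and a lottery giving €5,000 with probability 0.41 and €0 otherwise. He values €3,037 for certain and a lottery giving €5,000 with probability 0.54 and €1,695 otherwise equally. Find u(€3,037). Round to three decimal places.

From the first indifference, u(€1,695) = 0.41·u(€5,000) + 0.59·u(€0) = 0.41·1 + 0.59·0 = 0.41.
The second indifference gives u(€3,037) = 0.54·u(€5,000) + 0.46·u(€1,695) = 0.54·1.00 + 0.46·0.41 = 0.7286.

0.729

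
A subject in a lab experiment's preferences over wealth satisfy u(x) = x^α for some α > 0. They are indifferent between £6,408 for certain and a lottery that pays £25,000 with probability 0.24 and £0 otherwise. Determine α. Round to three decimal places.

EU(lottery) = 0.24·25000^α + 0.76·0 = 0.24·25000^α.
Indifference: 6408^α = 0.24·25000^α, so (6408/25000)^α = 0.24.
Taking logs: α·ln(6408/25000) = ln(0.24), so α = -1.427116 / -1.361329 ≈ 1.048.

α ≈ 1.048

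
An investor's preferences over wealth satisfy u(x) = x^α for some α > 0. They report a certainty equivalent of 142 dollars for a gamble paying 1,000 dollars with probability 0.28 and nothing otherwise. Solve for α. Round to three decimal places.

α ≈ 0.652

EU(lottery) = 0.28·1000^α + 0.72·0 = 0.28·1000^α.
Setting u(142) equal to that: 142^α = 0.28·1000^α ⇒ (142/1000)^α = 0.28.
Take logs: α = ln 0.28 / ln(142/1000) ≈ 0.65216.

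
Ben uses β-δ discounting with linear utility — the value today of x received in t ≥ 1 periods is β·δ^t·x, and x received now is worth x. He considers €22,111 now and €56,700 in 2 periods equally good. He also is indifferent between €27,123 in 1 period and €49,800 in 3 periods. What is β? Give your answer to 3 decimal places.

Both payoffs in the second observation are in the future, so β drops out: δ^1·27123 = δ^3·49800 ⇒ δ^2 = 27123/49800 = 0.54464, so δ = 0.73800.
The first indifference: 22111 = β·δ^2·56700, so β = 22111/(δ^2·56700) = 22111/(0.54464·56700) ≈ 0.716.

β ≈ 0.716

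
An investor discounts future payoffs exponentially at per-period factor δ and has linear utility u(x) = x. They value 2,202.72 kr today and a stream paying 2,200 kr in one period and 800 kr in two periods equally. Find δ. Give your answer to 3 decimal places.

The stream is worth 2200δ + 800δ² today, so 2200δ + 800δ² = 2202.72.
So 800δ² + 2200δ − 2202.72 = 0.
By the quadratic formula (taking the positive root), δ = (−2200 + √11888704.00) / 1600 ≈ 0.780.

δ ≈ 0.780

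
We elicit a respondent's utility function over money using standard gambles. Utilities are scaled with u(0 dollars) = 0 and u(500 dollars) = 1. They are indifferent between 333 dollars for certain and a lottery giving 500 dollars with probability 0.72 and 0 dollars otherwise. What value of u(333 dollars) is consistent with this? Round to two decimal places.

0.72

The indifference gives u(333 dollars) = 0.72·u(500 dollars) + 0.28·u(0 dollars) = 0.72·1 + 0.28·0 = 0.72.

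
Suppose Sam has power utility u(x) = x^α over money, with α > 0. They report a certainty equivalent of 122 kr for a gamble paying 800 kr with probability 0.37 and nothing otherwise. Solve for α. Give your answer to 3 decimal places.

α ≈ 0.529

EU(lottery) = 0.37·800^α + 0.63·0 = 0.37·800^α.
Equating: 122^α = 0.37·800^α, i.e. 0.1525^α = 0.37.
Take logs: α = ln 0.37 / ln(122/800) ≈ 0.52869.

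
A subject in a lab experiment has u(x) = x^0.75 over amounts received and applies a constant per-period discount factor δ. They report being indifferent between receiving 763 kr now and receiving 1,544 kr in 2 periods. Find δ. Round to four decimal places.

Indifference means u(763) = δ^2 · u(1544), so δ^2 = u(763)/u(1544).
Since u(x) = x^0.75, δ^2 = (763/1544)^0.75 = 0.49417^0.75 = 0.58940.
So δ = 0.58940^(1/2) ≈ 0.7677.

δ ≈ 0.7677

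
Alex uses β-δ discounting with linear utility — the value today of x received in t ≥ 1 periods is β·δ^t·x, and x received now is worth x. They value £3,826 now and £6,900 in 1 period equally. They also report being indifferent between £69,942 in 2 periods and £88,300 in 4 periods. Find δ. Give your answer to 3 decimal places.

From the later pair, β·δ^2·69942 = β·δ^4·88300; dividing through, δ^2 = 69942/88300 = 0.79210, so δ = 0.89000.

δ ≈ 0.890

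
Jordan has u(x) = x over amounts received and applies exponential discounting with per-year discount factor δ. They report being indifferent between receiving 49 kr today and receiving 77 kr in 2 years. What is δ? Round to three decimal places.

Indifference means u(49) = δ^2 · u(77), so δ^2 = u(49)/u(77).
With u(x) = x: δ^2 = 49/77 = 0.63636.
Hence δ = (0.63636)^(1/2) = 0.79772.

δ ≈ 0.798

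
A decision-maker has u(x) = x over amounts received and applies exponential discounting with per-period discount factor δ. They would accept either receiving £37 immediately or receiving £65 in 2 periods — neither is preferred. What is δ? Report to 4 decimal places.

Equating discounted utilities: u(37) = δ^2·u(65) ⇒ δ^2 = u(37)/u(65).
With u(x) = x: δ^2 = 37/65 = 0.56923.
Taking the square root: δ = 0.56923^(1/2) ≈ 0.7545.

δ ≈ 0.7545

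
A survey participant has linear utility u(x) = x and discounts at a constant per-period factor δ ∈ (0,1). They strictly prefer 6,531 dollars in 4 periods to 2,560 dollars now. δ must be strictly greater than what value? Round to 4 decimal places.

δ > 0.7913

The preference means 2560 < δ^4·6531.
Hence δ^4 > 2560/6531 = 0.39198, and x ↦ x^(1/4) is increasing on (0,∞).
δ > (2560/6531)^(1/4) ≈ 0.7913.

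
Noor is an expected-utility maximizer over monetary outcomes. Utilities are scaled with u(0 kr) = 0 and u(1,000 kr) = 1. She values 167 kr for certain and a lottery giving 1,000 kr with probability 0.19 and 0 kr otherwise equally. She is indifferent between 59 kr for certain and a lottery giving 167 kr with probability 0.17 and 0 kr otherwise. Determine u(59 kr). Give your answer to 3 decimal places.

0.032

The first gamble pins u(167 kr): it must equal 0.19·1 + 0.81·0 = 0.19.
The second indifference gives u(59 kr) = 0.17·u(167 kr) + 0.83·u(0 kr) = 0.17·0.19 + 0.83·0.00 = 0.0323.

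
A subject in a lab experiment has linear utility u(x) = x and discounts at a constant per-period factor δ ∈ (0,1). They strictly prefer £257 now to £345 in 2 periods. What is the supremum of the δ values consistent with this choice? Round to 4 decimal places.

Comparing present values: 257 > δ^2·345.
Hence δ^2 < 257/345 = 0.74493, and x ↦ x^(1/2) is increasing on (0,∞).
δ < (257/345)^(1/2) ≈ 0.8631.

δ < 0.8631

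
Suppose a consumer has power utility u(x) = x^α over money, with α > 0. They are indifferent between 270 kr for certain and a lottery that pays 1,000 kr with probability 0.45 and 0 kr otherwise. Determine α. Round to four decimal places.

EU(lottery) = 0.45·1000^α + 0.55·0 = 0.45·1000^α.
Indifference: 270^α = 0.45·1000^α, so (270/1000)^α = 0.45.
Take logs: α = ln 0.45 / ln(270/1000) ≈ 0.609858.

α ≈ 0.6099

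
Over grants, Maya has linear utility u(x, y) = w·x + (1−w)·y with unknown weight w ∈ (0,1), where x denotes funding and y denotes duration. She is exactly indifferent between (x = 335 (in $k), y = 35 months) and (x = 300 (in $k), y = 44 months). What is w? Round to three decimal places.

u(335,35) = u(300,44) means w·335 + (1−w)·35 = w·300 + (1−w)·44.
Collecting terms: w·35 = (1−w)·9.
The marginal rate of substitution is 9/35, so w = 9/(35+9) = 0.205.

w = 0.205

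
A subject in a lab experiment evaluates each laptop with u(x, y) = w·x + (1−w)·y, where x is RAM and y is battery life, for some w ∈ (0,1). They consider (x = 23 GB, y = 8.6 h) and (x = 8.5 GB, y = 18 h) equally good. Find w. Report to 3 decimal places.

Indifference: w·23 + (1−w)·8.6 = w·8.5 + (1−w)·18.
w·(23−8.5) = (1−w)·(18−8.6), i.e. w·14.5 = (1−w)·9.4.
Hence w = 9.4/(14.5+9.4) = 9.4/23.9 = 0.393.

w = 0.393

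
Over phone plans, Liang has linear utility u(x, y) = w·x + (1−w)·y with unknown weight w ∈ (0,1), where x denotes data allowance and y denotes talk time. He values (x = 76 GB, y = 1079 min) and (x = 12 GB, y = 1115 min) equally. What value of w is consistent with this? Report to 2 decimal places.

u(76,1079) = u(12,1115) means w·76 + (1−w)·1079 = w·12 + (1−w)·1115.
Collecting terms: w·64 = (1−w)·36.
Hence w = 36/(64+36) = 36/100 = 0.36.

w = 0.36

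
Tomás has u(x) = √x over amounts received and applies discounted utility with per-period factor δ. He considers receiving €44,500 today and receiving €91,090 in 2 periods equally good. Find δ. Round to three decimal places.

δ ≈ 0.836

Indifference means u(44500) = δ^2 · u(91090), so δ^2 = u(44500)/u(91090).
Since u(x) = √x, δ^2 = √(44500/91090) = 0.69895.
Taking the square root: δ = 0.69895^(1/2) ≈ 0.836.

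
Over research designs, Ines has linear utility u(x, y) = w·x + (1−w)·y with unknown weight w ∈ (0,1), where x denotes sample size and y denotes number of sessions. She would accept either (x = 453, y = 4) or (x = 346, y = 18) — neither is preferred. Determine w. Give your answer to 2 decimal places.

Indifference: w·453 + (1−w)·4 = w·346 + (1−w)·18.
Collecting terms: w·107 = (1−w)·14.
Hence w = 14/(107+14) = 14/121 = 0.12.

w = 0.12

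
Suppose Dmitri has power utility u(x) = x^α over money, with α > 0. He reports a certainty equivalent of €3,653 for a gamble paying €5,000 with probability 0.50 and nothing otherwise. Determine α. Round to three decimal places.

α ≈ 2.208

EU(lottery) = 0.50·5000^α + 0.50·0 = 0.50·5000^α.
Setting u(3653) equal to that: 3653^α = 0.50·5000^α ⇒ (3653/5000)^α = 0.50.
Take logs: α = ln 0.50 / ln(3653/5000) ≈ 2.20825.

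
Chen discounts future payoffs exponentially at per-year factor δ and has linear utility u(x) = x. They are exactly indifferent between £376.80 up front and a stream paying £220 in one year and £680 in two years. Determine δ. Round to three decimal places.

Present value of the stream is 220·δ + 680·δ². Indifference gives 220δ + 680δ² = 376.80.
So 680δ² + 220δ − 376.80 = 0.
The positive root is δ = [−220 + √(220² + 4·680·376.80)] / (2·680) = (−220 + 1036.000)/1360 ≈ 0.600.

δ ≈ 0.600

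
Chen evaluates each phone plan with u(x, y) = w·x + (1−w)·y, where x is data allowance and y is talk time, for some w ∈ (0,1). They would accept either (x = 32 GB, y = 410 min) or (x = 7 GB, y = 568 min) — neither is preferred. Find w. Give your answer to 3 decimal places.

w = 0.863

Equating utilities: w·32 + (1−w)·410 = w·7 + (1−w)·568.
Rearranging, 25·w − 158·(1−w) = 0.
So w/(1−w) = 158/25 = 6.3200, giving w = 158/(25+158) = 0.863.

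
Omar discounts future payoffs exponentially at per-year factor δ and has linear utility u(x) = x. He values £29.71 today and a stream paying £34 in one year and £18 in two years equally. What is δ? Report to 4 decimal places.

Equating present values: 29.71 = 34δ + 18δ².
Rearranged: 18δ² + 34δ − 29.71 = 0.
By the quadratic formula (taking the positive root), δ = (−34 + √3295.12) / 36 ≈ 0.6501.

δ ≈ 0.6501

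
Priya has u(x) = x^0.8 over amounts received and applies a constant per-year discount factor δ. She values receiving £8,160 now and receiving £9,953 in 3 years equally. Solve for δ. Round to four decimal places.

The payoff in 3 years is discounted by δ^3, so u(8160) = δ^3·u(9953) and δ^3 = u(8160)/u(9953).
With u(x) = x^0.8: δ^3 = 8160^0.8/9953^0.8 = (8160/9953)^0.8 = 0.85308.
Hence δ = (0.85308)^(1/3) = 0.948410.

δ ≈ 0.9484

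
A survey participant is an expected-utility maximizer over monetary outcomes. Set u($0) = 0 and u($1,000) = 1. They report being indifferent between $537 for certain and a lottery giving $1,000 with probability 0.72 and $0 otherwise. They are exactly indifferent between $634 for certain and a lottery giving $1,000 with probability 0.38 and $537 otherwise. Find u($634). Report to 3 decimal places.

First, u($537) = 0.72·u($1,000) + 0.28·u($0) = 0.72.
The second indifference gives u($634) = 0.38·u($1,000) + 0.62·u($537) = 0.38·1.00 + 0.62·0.72 = 0.8264.

0.826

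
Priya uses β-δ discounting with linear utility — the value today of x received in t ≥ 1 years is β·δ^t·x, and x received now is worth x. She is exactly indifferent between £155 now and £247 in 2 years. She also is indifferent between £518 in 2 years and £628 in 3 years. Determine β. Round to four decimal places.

The second indifference involves only future payoffs, so β cancels: β·δ^2·518 = β·δ^3·628, giving δ = 518/628 = 0.82484.
Now use the now-vs-future pair: 155 = β·δ^2·247 gives β = 155/(0.68036·247) ≈ 0.9223.

β ≈ 0.9223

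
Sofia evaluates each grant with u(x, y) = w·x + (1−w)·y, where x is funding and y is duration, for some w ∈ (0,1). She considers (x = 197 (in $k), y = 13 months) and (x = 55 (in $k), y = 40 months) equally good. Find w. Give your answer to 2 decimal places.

Equating utilities: w·197 + (1−w)·13 = w·55 + (1−w)·40.
w·(197−55) = (1−w)·(40−13), i.e. w·142 = (1−w)·27.
The marginal rate of substitution is 27/142, so w = 27/(142+27) = 0.16.

w = 0.16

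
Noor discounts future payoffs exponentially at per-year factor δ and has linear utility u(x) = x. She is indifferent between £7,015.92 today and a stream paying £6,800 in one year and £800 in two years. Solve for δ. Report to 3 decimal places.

δ ≈ 0.930

The stream is worth 6800δ + 800δ² today, so 6800δ + 800δ² = 7015.92.
Rearranged: 800δ² + 6800δ − 7015.92 = 0.
The positive root is δ = [−6800 + √(6800² + 4·800·7015.92)] / (2·800) = (−6800 + 8288.000)/1600 ≈ 0.930.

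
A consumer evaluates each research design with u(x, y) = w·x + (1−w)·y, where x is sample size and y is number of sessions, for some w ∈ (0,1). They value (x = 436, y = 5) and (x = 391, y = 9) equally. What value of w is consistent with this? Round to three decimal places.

u(436,5) = u(391,9) means w·436 + (1−w)·5 = w·391 + (1−w)·9.
Rearranging, 45·w − 4·(1−w) = 0.
The marginal rate of substitution is 4/45, so w = 4/(45+4) = 0.082.

w = 0.082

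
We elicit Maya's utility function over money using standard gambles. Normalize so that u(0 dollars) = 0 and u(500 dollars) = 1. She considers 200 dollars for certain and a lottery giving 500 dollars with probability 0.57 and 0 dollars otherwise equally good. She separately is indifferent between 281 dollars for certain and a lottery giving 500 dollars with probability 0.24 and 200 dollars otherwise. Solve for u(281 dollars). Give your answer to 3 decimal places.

The first gamble pins u(200 dollars): it must equal 0.57·1 + 0.43·0 = 0.57.
Chaining: u(281 dollars) = 0.24·1.00 + 0.76·0.57 = 0.6732.

0.673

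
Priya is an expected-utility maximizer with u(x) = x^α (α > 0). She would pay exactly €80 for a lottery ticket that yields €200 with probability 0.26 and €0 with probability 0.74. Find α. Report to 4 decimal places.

Since u(0) = 0, the lottery's EU is 0.26·200^α.
Indifference: 80^α = 0.26·200^α, so (80/200)^α = 0.26.
α = ln(0.26) / ln(80/200) = -1.3470736/-0.9162907 ≈ 1.4701.

α ≈ 1.4701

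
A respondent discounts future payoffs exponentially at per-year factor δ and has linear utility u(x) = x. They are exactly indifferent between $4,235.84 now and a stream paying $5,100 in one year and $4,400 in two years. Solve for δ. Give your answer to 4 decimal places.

Present value of the stream is 5100·δ + 4400·δ². Indifference gives 5100δ + 4400δ² = 4235.84.
So 4400δ² + 5100δ − 4235.84 = 0.
By the quadratic formula (taking the positive root), δ = (−5100 + √100560784.00) / 8800 ≈ 0.5600.

δ ≈ 0.5600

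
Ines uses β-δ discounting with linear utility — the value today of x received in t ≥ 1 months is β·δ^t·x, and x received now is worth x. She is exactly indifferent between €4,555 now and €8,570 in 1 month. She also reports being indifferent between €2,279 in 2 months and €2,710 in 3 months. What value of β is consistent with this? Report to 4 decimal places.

β ≈ 0.6320

Both payoffs in the second observation are in the future, so β drops out: δ^2·2279 = δ^3·2710 ⇒ δ = 2279/2710 = 0.84096.
Now use the now-vs-future pair: 4555 = β·δ·8570 gives β = 4555/(0.84096·8570) ≈ 0.6320.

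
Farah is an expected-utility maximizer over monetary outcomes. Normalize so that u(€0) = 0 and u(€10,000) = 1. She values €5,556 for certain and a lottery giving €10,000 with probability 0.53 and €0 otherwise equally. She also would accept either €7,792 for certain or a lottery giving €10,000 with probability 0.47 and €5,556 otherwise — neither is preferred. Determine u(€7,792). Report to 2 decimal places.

0.75

First, u(€5,556) = 0.53·u(€10,000) + 0.47·u(€0) = 0.53.
Then u(€7,792) = 0.47·u(€10,000) + 0.53·u(€5,556) = 0.47·1.00 + 0.53·0.53 = 0.7509.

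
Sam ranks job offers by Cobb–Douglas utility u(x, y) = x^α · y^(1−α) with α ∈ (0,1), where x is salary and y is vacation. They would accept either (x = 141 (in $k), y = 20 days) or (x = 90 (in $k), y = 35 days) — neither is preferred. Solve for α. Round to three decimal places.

Set the two utilities equal: 141^α·20^(1−α) = 90^α·35^(1−α).
Rearrange to (141/90)^α = (35/20)^(1−α) and take logs: α·0.448950 = (1−α)·0.559616.
So α/(1−α) = (0.559616)/(0.448950) = 1.246500, and α = 1.246500/2.246500 ≈ 0.555.

α ≈ 0.555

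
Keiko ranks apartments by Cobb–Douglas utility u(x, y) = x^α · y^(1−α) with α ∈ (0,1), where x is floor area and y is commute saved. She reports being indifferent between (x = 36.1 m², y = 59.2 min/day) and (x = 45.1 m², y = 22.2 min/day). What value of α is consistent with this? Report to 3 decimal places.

Indifference: 36.1^α · 59.2^(1−α) = 45.1^α · 22.2^(1−α).
Taking logs: α·ln 36.1 + (1−α)·ln 59.2 = α·ln 45.1 + (1−α)·ln 22.2, i.e. α·-0.222589 = (1−α)·-0.980829.
Thus α·(-1.203418) = -0.980829, so α = -0.980829/-1.203418 ≈ 0.815.

α ≈ 0.815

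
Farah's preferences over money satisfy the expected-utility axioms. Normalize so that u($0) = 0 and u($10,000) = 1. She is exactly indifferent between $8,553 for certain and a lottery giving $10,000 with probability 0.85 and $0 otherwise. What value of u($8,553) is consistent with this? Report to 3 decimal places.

u($8,553) equals the lottery's expected utility: 0.85·1 + 0.15·0 = 0.85.

0.850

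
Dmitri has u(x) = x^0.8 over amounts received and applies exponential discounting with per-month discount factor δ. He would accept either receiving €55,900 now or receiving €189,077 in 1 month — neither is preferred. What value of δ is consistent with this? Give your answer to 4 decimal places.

The payoff in 1 month is discounted by δ, so u(55900) = δ·u(189077) and δ = u(55900)/u(189077).
With u(x) = x^0.8: δ = 55900^0.8/189077^0.8 = (55900/189077)^0.8 = 0.37724.

δ ≈ 0.3772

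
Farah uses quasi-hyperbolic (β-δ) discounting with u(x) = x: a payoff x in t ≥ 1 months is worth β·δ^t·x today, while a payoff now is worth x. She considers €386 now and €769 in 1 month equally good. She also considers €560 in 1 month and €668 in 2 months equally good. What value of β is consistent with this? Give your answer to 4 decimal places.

From the later pair, β·δ^1·560 = β·δ^2·668; dividing through, δ = 560/668 = 0.83832.
Substituting δ into 386 = β·δ·769: β = 386/(644.671) ≈ 0.5988.

β ≈ 0.5988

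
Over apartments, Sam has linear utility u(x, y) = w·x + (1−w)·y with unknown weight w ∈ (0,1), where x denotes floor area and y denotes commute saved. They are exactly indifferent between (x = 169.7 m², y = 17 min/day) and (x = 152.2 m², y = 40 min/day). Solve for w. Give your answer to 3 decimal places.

w = 0.568

Equating utilities: w·169.7 + (1−w)·17 = w·152.2 + (1−w)·40.
w·(169.7−152.2) = (1−w)·(40−17), i.e. w·17.5 = (1−w)·23.
So w/(1−w) = 23/17.5 = 1.3143, giving w = 23/(17.5+23) = 0.568.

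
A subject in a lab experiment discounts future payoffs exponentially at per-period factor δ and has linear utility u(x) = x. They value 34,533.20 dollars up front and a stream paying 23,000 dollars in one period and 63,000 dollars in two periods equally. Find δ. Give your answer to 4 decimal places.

δ ≈ 0.5800

The stream is worth 23000δ + 63000δ² today, so 23000δ + 63000δ² = 34533.20.
So 63000δ² + 23000δ − 34533.20 = 0.
By the quadratic formula (taking the positive root), δ = (−23000 + √9231366400.00) / 126000 ≈ 0.5800.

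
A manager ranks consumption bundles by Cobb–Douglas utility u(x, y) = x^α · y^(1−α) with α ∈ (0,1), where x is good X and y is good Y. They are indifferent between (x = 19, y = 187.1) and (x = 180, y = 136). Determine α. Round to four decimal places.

The Cobb–Douglas utilities coincide, so 19^α·187.1^(1−α) = 180^α·136^(1−α).
(19/180)^α = (136/187.1)^(1−α); take logs: α·ln(19/180) = (1−α)·ln(136/187.1), i.e. α·-2.2485179 = (1−α)·-0.3189883.
Thus α·(-2.5675062) = -0.3189883, so α = -0.3189883/-2.5675062 ≈ 0.1242.

α ≈ 0.1242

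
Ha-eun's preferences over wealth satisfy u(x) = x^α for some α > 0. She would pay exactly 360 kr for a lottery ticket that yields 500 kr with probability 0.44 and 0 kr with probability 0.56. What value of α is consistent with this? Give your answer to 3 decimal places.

EU(lottery) = 0.44·500^α + 0.56·0 = 0.44·500^α.
Indifference: 360^α = 0.44·500^α, so (360/500)^α = 0.44.
Take logs: α = ln 0.44 / ln(360/500) ≈ 2.49915.

α ≈ 2.499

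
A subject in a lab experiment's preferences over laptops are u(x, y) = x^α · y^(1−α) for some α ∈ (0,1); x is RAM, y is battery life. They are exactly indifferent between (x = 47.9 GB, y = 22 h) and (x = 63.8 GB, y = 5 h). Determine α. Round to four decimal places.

α ≈ 0.8379

The Cobb–Douglas utilities coincide, so 47.9^α·22^(1−α) = 63.8^α·5^(1−α).
Taking logs: α·ln 47.9 + (1−α)·ln 22 = α·ln 63.8 + (1−α)·ln 5, i.e. α·-0.2866377 = (1−α)·-1.4816045.
With A = -0.2866377 and B = -1.4816045: α·A = (1−α)·B, so α = B/(A+B) = -1.4816045/-1.7682422 ≈ 0.8379.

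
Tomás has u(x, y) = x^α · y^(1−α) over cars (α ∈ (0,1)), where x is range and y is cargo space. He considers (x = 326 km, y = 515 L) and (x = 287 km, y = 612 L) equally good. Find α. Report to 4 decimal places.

The Cobb–Douglas utilities coincide, so 326^α·515^(1−α) = 287^α·612^(1−α).
Rearrange to (326/287)^α = (612/515)^(1−α) and take logs: α·0.1274152 = (1−α)·0.1725654.
With A = 0.1274152 and B = 0.1725654: α·A = (1−α)·B, so α = B/(A+B) = 0.1725654/0.2999806 ≈ 0.5753.

α ≈ 0.5753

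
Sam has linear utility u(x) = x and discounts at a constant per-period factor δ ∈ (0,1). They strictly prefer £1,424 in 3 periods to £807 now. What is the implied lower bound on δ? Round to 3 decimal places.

δ > 0.828

Comparing present values: 807 < δ^3·1424.
Hence δ^3 > 807/1424 = 0.56671, and x ↦ x^(1/3) is increasing on (0,∞).
δ > (807/1424)^(1/3) ≈ 0.828.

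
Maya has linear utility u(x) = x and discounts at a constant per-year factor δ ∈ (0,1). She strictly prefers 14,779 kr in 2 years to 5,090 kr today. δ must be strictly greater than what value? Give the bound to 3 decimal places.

δ > 0.587

The preference means 5090 < δ^2·14779.
Dividing by 14779: δ^2 > 0.34441. Both sides are positive, so the square root keeps the direction.
δ > 0.34441^(1/2) = 0.587.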